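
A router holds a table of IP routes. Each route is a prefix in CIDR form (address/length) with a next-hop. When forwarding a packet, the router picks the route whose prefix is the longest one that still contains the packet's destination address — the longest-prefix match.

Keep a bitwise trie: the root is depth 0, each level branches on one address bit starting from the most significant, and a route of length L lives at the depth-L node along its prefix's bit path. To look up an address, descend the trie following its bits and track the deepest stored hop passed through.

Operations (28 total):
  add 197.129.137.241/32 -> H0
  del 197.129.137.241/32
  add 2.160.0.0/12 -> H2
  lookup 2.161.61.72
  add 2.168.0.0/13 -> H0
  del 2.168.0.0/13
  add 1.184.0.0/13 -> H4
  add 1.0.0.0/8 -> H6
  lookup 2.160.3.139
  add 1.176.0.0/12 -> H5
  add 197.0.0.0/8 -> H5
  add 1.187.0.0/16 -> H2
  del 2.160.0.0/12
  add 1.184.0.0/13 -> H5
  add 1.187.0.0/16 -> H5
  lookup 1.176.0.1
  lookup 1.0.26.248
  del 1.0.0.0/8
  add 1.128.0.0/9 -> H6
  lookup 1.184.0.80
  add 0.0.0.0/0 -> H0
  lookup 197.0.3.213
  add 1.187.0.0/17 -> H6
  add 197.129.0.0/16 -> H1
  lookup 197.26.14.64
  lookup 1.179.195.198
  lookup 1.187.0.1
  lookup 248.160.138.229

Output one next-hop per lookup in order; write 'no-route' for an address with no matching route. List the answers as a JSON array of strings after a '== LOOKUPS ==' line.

Apply in order:
  add 197.129.137.241/32 -> H0 at depth 32
  del 197.129.137.241/32 (clear depth 32)
  add 2.160.0.0/12 -> H2 at depth 12
  lookup 2.161.61.72: bits 000000101010 walk d0:-→d1:-→d2:-→d3:-→d4:-→d5:-→d6:-→d7:-→d8:-→d9:-→d10:-→d11:-→d12:H2 -> H2
  add 2.168.0.0/13 -> H0 at depth 13
  del 2.168.0.0/13 (clear depth 13)
  add 1.184.0.0/13 -> H4 at depth 13
  add 1.0.0.0/8 -> H6 at depth 8
  lookup 2.160.3.139: bits 000000101010 walk d0:-→d1:-→d2:-→d3:-→d4:-→d5:-→d6:-→d7:-→d8:-→d9:-→d10:-→d11:-→d12:H2 -> H2
  add 1.176.0.0/12 -> H5 at depth 12
  add 197.0.0.0/8 -> H5 at depth 8
  add 1.187.0.0/16 -> H2 at depth 16
  del 2.160.0.0/12 (clear depth 12)
  add 1.184.0.0/13 -> H5 at depth 13
  add 1.187.0.0/16 -> H5 at depth 16
  lookup 1.176.0.1: bits 000000011011 walk d0:-→d1:-→d2:-→d3:-→d4:-→d5:-→d6:-→d7:-→d8:H6→d9:-→d10:-→d11:-→d12:H5 -> H5
  lookup 1.0.26.248: bits 00000001 walk d0:-→d1:-→d2:-→d3:-→d4:-→d5:-→d6:-→d7:-→d8:H6 -> H6
  del 1.0.0.0/8 (clear depth 8)
  add 1.128.0.0/9 -> H6 at depth 9
  lookup 1.184.0.80: bits 00000001101110 walk d0:-→d1:-→d2:-→d3:-→d4:-→d5:-→d6:-→d7:-→d8:-→d9:H6→d10:-→d11:-→d12:H5→d13:H5→d14:- -> H5
  add 0.0.0.0/0 -> H0 at depth 0
  lookup 197.0.3.213: bits 11000101 walk d0:H0→d1:-→d2:-→d3:-→d4:-→d5:-→d6:-→d7:-→d8:H5 -> H5
  add 1.187.0.0/17 -> H6 at depth 17
  add 197.129.0.0/16 -> H1 at depth 16
  lookup 197.26.14.64: bits 11000101 walk d0:H0→d1:-→d2:-→d3:-→d4:-→d5:-→d6:-→d7:-→d8:H5 -> H5
  lookup 1.179.195.198: bits 000000011011 walk d0:H0→d1:-→d2:-→d3:-→d4:-→d5:-→d6:-→d7:-→d8:-→d9:H6→d10:-→d11:-→d12:H5 -> H5
  lookup 1.187.0.1: bits 00000001101110110 walk d0:H0→d1:-→d2:-→d3:-→d4:-→d5:-→d6:-→d7:-→d8:-→d9:H6→d10:-→d11:-→d12:H5→d13:H5→d14:-→d15:-→d16:H5→d17:H6 -> H6
  lookup 248.160.138.229: bits 11 walk d0:H0→d1:-→d2:- -> H0

== LOOKUPS ==
["H2","H2","H5","H6","H5","H5","H5","H5","H6","H0"]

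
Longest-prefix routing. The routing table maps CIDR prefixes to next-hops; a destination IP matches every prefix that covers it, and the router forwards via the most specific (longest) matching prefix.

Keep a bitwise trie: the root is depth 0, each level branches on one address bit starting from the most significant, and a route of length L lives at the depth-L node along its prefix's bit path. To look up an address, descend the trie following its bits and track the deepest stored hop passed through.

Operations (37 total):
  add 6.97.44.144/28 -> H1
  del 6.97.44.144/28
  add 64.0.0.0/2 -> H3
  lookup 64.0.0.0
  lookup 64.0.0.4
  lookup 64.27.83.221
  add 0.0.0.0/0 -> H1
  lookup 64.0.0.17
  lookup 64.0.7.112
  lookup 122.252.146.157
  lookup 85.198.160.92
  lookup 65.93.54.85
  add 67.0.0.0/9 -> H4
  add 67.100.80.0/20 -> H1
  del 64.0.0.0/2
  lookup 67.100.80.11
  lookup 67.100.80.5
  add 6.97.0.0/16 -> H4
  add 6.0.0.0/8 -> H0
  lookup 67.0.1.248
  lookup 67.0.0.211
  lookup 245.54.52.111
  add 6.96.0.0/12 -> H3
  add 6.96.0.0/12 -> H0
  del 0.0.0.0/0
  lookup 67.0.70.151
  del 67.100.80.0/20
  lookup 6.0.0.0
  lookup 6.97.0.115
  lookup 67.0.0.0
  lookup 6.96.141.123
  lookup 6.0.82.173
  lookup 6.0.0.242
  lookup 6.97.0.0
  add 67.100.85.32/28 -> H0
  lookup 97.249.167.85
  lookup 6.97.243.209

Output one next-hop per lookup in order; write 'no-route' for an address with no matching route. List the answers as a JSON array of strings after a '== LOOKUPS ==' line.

Apply in order:
  + 6.97.44.144/28 (H1) depth=28
  del 6.97.44.144/28 (clear depth 28)
  + 64.0.0.0/2 (H3) depth=2
  Q 64.0.0.0: descend 01 ; hops seen [H3] ; pick H3
  Q 64.0.0.4: descend 01 ; hops seen [H3] ; pick H3
  Q 64.27.83.221: descend 01 ; hops seen [H3] ; pick H3
  + 0.0.0.0/0 (H1) depth=0
  Q 64.0.0.17: descend 01 ; hops seen [H1,H3] ; pick H3
  Q 64.0.7.112: descend 01 ; hops seen [H1,H3] ; pick H3
  Q 122.252.146.157: descend 01 ; hops seen [H1,H3] ; pick H3
  Q 85.198.160.92: descend 01 ; hops seen [H1,H3] ; pick H3
  Q 65.93.54.85: descend 01 ; hops seen [H1,H3] ; pick H3
  + 67.0.0.0/9 (H4) depth=9
  + 67.100.80.0/20 (H1) depth=20
  del 64.0.0.0/2 (clear depth 2)
  Q 67.100.80.11: descend 01000011011001000101 ; hops seen [H1,H4,H1] ; pick H1
  Q 67.100.80.5: descend 01000011011001000101 ; hops seen [H1,H4,H1] ; pick H1
  + 6.97.0.0/16 (H4) depth=16
  + 6.0.0.0/8 (H0) depth=8
  Q 67.0.1.248: descend 010000110 ; hops seen [H1,H4] ; pick H4
  Q 67.0.0.211: descend 010000110 ; hops seen [H1,H4] ; pick H4
  Q 245.54.52.111: descend ε ; hops seen [H1] ; pick H1
  + 6.96.0.0/12 (H3) depth=12
  + 6.96.0.0/12 (H0) depth=12
  del 0.0.0.0/0 (clear depth 0)
  Q 67.0.70.151: descend 010000110 ; hops seen [H4] ; pick H4
  del 67.100.80.0/20 (clear depth 20)
  Q 6.0.0.0: descend 000001100 ; hops seen [H0] ; pick H0
  Q 6.97.0.115: descend 000001100110000100 ; hops seen [H0,H0,H4] ; pick H4
  Q 67.0.0.0: descend 010000110 ; hops seen [H4] ; pick H4
  Q 6.96.141.123: descend 000001100110000 ; hops seen [H0,H0] ; pick H0
  Q 6.0.82.173: descend 000001100 ; hops seen [H0] ; pick H0
  Q 6.0.0.242: descend 000001100 ; hops seen [H0] ; pick H0
  Q 6.97.0.0: descend 000001100110000100 ; hops seen [H0,H0,H4] ; pick H4
  + 67.100.85.32/28 (H0) depth=28
  Q 97.249.167.85: descend 01 ; hops seen [∅] ; pick no-route
  Q 6.97.243.209: descend 0000011001100001 ; hops seen [H0,H0,H4] ; pick H4

== LOOKUPS ==
["H3","H3","H3","H3","H3","H3","H3","H3","H1","H1","H4","H4","H1","H4","H0","H4","H4","H0","H0","H0","H4","no-route","H4"]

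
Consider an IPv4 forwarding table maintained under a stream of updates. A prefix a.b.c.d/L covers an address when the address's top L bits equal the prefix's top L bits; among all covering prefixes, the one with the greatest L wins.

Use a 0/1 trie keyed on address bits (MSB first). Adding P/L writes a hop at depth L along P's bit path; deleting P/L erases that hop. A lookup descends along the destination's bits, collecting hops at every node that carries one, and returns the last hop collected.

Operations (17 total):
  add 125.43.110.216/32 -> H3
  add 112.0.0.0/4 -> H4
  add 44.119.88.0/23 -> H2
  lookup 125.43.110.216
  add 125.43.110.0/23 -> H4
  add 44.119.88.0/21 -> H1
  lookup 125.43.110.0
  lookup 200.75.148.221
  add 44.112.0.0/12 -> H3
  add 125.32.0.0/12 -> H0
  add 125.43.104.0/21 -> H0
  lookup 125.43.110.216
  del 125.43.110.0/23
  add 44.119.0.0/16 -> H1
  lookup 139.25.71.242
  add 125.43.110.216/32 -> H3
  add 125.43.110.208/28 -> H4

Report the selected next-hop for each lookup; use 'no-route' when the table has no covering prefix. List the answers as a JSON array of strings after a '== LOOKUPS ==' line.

Trace:
  + 125.43.110.216/32 (H3) depth=32
  + 112.0.0.0/4 (H4) depth=4
  + 44.119.88.0/23 (H2) depth=23
  ? 125.43.110.216  path d0:-→d1:-→d2:-→d3:-→d4:H4→d5:-→d6:-→d7:-→d8:-→d9:-→d10:-→d11:-→d12:-→d13:-→d14:-→d15:-→d16:-→d17:-→d18:-→d19:-→d20:-→d21:-→d22:-→d23:-→d24:-→d25:-→d26:-→d27:-→d28:-→d29:-→d30:-→d31:-→d32:H3  best=H3
  + 125.43.110.0/23 (H4) depth=23
  + 44.119.88.0/21 (H1) depth=21
  ? 125.43.110.0  path d0:-→d1:-→d2:-→d3:-→d4:H4→d5:-→d6:-→d7:-→d8:-→d9:-→d10:-→d11:-→d12:-→d13:-→d14:-→d15:-→d16:-→d17:-→d18:-→d19:-→d20:-→d21:-→d22:-→d23:H4→d24:-  best=H4
  ? 200.75.148.221  path d0:-  best=no-route
  + 44.112.0.0/12 (H3) depth=12
  + 125.32.0.0/12 (H0) depth=12
  + 125.43.104.0/21 (H0) depth=21
  ? 125.43.110.216  path d0:-→d1:-→d2:-→d3:-→d4:H4→d5:-→d6:-→d7:-→d8:-→d9:-→d10:-→d11:-→d12:H0→d13:-→d14:-→d15:-→d16:-→d17:-→d18:-→d19:-→d20:-→d21:H0→d22:-→d23:H4→d24:-→d25:-→d26:-→d27:-→d28:-→d29:-→d30:-→d31:-→d32:H3  best=H3
  del 125.43.110.0/23 (clear depth 23)
  + 44.119.0.0/16 (H1) depth=16
  ? 139.25.71.242  path d0:-  best=no-route
  + 125.43.110.216/32 (H3) depth=32
  + 125.43.110.208/28 (H4) depth=28

== LOOKUPS ==
["H3","H4","no-route","H3","no-route"]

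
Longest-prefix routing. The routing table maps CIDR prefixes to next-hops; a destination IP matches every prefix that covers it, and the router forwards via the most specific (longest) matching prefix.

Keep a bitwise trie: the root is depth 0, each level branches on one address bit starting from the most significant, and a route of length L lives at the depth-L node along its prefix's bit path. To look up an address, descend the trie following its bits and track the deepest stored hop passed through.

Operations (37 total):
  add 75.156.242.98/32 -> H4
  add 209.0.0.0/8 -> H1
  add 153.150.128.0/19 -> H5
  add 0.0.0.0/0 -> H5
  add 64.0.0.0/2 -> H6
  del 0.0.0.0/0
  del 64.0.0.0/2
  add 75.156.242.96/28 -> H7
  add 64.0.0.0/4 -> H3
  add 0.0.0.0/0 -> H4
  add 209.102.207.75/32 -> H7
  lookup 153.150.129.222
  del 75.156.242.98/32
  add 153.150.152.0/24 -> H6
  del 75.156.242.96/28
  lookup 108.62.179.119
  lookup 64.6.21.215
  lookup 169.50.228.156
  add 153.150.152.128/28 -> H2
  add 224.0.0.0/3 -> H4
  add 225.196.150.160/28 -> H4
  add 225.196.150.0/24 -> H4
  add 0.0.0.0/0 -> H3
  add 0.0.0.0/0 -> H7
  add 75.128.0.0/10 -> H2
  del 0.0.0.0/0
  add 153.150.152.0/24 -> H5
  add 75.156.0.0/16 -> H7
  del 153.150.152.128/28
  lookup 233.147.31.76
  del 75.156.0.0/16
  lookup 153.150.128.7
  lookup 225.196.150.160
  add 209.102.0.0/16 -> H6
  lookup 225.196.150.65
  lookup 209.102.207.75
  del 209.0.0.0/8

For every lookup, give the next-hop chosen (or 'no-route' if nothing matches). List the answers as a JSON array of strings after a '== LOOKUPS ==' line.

Apply in order:
  add 75.156.242.98/32 -> H4 at depth 32
  add 209.0.0.0/8 -> H1 at depth 8
  add 153.150.128.0/19 -> H5 at depth 19
  add 0.0.0.0/0 -> H5 at depth 0
  add 64.0.0.0/2 -> H6 at depth 2
  del 0.0.0.0/0 (clear depth 0)
  del 64.0.0.0/2 (clear depth 2)
  add 75.156.242.96/28 -> H7 at depth 28
  add 64.0.0.0/4 -> H3 at depth 4
  add 0.0.0.0/0 -> H4 at depth 0
  add 209.102.207.75/32 -> H7 at depth 32
  Q 153.150.129.222: descend 1001100110010110100 ; hops seen [H4,H5] ; pick H5
  del 75.156.242.98/32 (clear depth 32)
  add 153.150.152.0/24 -> H6 at depth 24
  del 75.156.242.96/28 (clear depth 28)
  Q 108.62.179.119: descend 01 ; hops seen [H4] ; pick H4
  Q 64.6.21.215: descend 0100 ; hops seen [H4,H3] ; pick H3
  Q 169.50.228.156: descend 10 ; hops seen [H4] ; pick H4
  add 153.150.152.128/28 -> H2 at depth 28
  add 224.0.0.0/3 -> H4 at depth 3
  add 225.196.150.160/28 -> H4 at depth 28
  add 225.196.150.0/24 -> H4 at depth 24
  add 0.0.0.0/0 -> H3 at depth 0
  add 0.0.0.0/0 -> H7 at depth 0
  add 75.128.0.0/10 -> H2 at depth 10
  del 0.0.0.0/0 (clear depth 0)
  add 153.150.152.0/24 -> H5 at depth 24
  add 75.156.0.0/16 -> H7 at depth 16
  del 153.150.152.128/28 (clear depth 28)
  Q 233.147.31.76: descend 1110 ; hops seen [H4] ; pick H4
  del 75.156.0.0/16 (clear depth 16)
  Q 153.150.128.7: descend 1001100110010110100 ; hops seen [H5] ; pick H5
  Q 225.196.150.160: descend 1110000111000100100101101010 ; hops seen [H4,H4,H4] ; pick H4
  add 209.102.0.0/16 -> H6 at depth 16
  Q 225.196.150.65: descend 111000011100010010010110 ; hops seen [H4,H4] ; pick H4
  Q 209.102.207.75: descend 11010001011001101100111101001011 ; hops seen [H1,H6,H7] ; pick H7
  del 209.0.0.0/8 (clear depth 8)

== LOOKUPS ==
["H5","H4","H3","H4","H4","H5","H4","H4","H7"]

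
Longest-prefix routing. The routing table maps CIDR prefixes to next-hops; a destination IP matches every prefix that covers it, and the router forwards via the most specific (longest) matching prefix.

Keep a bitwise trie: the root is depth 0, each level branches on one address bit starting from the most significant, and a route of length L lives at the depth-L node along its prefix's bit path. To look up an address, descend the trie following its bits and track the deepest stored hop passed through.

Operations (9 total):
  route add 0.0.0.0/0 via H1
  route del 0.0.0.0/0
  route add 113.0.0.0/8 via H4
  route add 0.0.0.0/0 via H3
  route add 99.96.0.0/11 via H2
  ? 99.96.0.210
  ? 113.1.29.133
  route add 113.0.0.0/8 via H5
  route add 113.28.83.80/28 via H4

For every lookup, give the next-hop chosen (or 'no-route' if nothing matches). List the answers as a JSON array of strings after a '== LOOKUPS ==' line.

Process each operation:
  + 0.0.0.0/0 (H1) depth=0
  - 0.0.0.0/0 clear@0
  + 113.0.0.0/8 (H4) depth=8
  + 0.0.0.0/0 (H3) depth=0
  + 99.96.0.0/11 (H2) depth=11
  Q 99.96.0.210: descend 01100011011 ; hops seen [H3,H2] ; pick H2
  Q 113.1.29.133: descend 01110001 ; hops seen [H3,H4] ; pick H4
  + 113.0.0.0/8 (H5) depth=8
  + 113.28.83.80/28 (H4) depth=28

== LOOKUPS ==
["H2","H4"]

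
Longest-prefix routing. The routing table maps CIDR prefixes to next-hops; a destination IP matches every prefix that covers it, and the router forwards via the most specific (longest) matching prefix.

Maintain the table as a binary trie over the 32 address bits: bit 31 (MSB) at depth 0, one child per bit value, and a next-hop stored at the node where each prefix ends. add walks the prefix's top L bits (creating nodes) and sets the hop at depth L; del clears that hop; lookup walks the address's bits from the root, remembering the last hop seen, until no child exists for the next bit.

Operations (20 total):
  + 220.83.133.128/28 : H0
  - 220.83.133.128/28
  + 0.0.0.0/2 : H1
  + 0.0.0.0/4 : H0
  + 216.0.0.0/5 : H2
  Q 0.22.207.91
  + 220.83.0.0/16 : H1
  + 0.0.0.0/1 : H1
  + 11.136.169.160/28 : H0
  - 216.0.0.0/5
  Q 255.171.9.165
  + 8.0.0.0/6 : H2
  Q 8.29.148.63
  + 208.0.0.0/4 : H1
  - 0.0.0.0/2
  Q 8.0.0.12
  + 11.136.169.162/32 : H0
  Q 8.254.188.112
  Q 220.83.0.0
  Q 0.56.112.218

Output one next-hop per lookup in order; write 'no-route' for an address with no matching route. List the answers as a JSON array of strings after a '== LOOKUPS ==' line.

Process each operation:
  + 220.83.133.128/28 (H0) depth=28
  del 220.83.133.128/28 (clear depth 28)
  + 0.0.0.0/2 (H1) depth=2
  + 0.0.0.0/4 (H0) depth=4
  + 216.0.0.0/5 (H2) depth=5
  lookup 0.22.207.91: bits 0000 walk d0:-→d1:-→d2:H1→d3:-→d4:H0 -> H0
  + 220.83.0.0/16 (H1) depth=16
  + 0.0.0.0/1 (H1) depth=1
  + 11.136.169.160/28 (H0) depth=28
  del 216.0.0.0/5 (clear depth 5)
  lookup 255.171.9.165: bits 11 walk d0:-→d1:-→d2:- -> no-route
  + 8.0.0.0/6 (H2) depth=6
  lookup 8.29.148.63: bits 000010 walk d0:-→d1:H1→d2:H1→d3:-→d4:H0→d5:-→d6:H2 -> H2
  + 208.0.0.0/4 (H1) depth=4
  del 0.0.0.0/2 (clear depth 2)
  lookup 8.0.0.12: bits 000010 walk d0:-→d1:H1→d2:-→d3:-→d4:H0→d5:-→d6:H2 -> H2
  + 11.136.169.162/32 (H0) depth=32
  lookup 8.254.188.112: bits 000010 walk d0:-→d1:H1→d2:-→d3:-→d4:H0→d5:-→d6:H2 -> H2
  lookup 220.83.0.0: bits 1101110001010011 walk d0:-→d1:-→d2:-→d3:-→d4:H1→d5:-→d6:-→d7:-→d8:-→d9:-→d10:-→d11:-→d12:-→d13:-→d14:-→d15:-→d16:H1 -> H1
  lookup 0.56.112.218: bits 0000 walk d0:-→d1:H1→d2:-→d3:-→d4:H0 -> H0

== LOOKUPS ==
["H0","no-route","H2","H2","H2","H1","H0"]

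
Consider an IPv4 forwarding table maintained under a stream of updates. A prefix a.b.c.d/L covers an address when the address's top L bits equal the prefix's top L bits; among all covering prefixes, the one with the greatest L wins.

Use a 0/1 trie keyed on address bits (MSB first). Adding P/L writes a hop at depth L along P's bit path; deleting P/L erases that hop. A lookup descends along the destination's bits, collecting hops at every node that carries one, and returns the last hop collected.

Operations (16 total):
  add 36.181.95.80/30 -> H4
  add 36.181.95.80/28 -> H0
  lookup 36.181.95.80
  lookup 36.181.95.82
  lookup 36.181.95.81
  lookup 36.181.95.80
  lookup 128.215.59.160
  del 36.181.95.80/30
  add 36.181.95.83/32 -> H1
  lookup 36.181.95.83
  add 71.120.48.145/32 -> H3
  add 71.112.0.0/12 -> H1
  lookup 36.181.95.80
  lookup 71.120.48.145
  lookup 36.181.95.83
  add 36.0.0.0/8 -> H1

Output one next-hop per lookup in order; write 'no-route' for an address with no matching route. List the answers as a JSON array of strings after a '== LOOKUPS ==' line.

Trace:
  + 36.181.95.80/30 (H4) depth=30
  + 36.181.95.80/28 (H0) depth=28
  ? 36.181.95.80  path d0:-→d1:-→d2:-→d3:-→d4:-→d5:-→d6:-→d7:-→d8:-→d9:-→d10:-→d11:-→d12:-→d13:-→d14:-→d15:-→d16:-→d17:-→d18:-→d19:-→d20:-→d21:-→d22:-→d23:-→d24:-→d25:-→d26:-→d27:-→d28:H0→d29:-→d30:H4  best=H4
  ? 36.181.95.82  path d0:-→d1:-→d2:-→d3:-→d4:-→d5:-→d6:-→d7:-→d8:-→d9:-→d10:-→d11:-→d12:-→d13:-→d14:-→d15:-→d16:-→d17:-→d18:-→d19:-→d20:-→d21:-→d22:-→d23:-→d24:-→d25:-→d26:-→d27:-→d28:H0→d29:-→d30:H4  best=H4
  ? 36.181.95.81  path d0:-→d1:-→d2:-→d3:-→d4:-→d5:-→d6:-→d7:-→d8:-→d9:-→d10:-→d11:-→d12:-→d13:-→d14:-→d15:-→d16:-→d17:-→d18:-→d19:-→d20:-→d21:-→d22:-→d23:-→d24:-→d25:-→d26:-→d27:-→d28:H0→d29:-→d30:H4  best=H4
  ? 36.181.95.80  path d0:-→d1:-→d2:-→d3:-→d4:-→d5:-→d6:-→d7:-→d8:-→d9:-→d10:-→d11:-→d12:-→d13:-→d14:-→d15:-→d16:-→d17:-→d18:-→d19:-→d20:-→d21:-→d22:-→d23:-→d24:-→d25:-→d26:-→d27:-→d28:H0→d29:-→d30:H4  best=H4
  ? 128.215.59.160  path d0:-  best=no-route
  - 36.181.95.80/30 clear@30
  + 36.181.95.83/32 (H1) depth=32
  ? 36.181.95.83  path d0:-→d1:-→d2:-→d3:-→d4:-→d5:-→d6:-→d7:-→d8:-→d9:-→d10:-→d11:-→d12:-→d13:-→d14:-→d15:-→d16:-→d17:-→d18:-→d19:-→d20:-→d21:-→d22:-→d23:-→d24:-→d25:-→d26:-→d27:-→d28:H0→d29:-→d30:-→d31:-→d32:H1  best=H1
  + 71.120.48.145/32 (H3) depth=32
  + 71.112.0.0/12 (H1) depth=12
  ? 36.181.95.80  path d0:-→d1:-→d2:-→d3:-→d4:-→d5:-→d6:-→d7:-→d8:-→d9:-→d10:-→d11:-→d12:-→d13:-→d14:-→d15:-→d16:-→d17:-→d18:-→d19:-→d20:-→d21:-→d22:-→d23:-→d24:-→d25:-→d26:-→d27:-→d28:H0→d29:-→d30:-  best=H0
  ? 71.120.48.145  path d0:-→d1:-→d2:-→d3:-→d4:-→d5:-→d6:-→d7:-→d8:-→d9:-→d10:-→d11:-→d12:H1→d13:-→d14:-→d15:-→d16:-→d17:-→d18:-→d19:-→d20:-→d21:-→d22:-→d23:-→d24:-→d25:-→d26:-→d27:-→d28:-→d29:-→d30:-→d31:-→d32:H3  best=H3
  ? 36.181.95.83  path d0:-→d1:-→d2:-→d3:-→d4:-→d5:-→d6:-→d7:-→d8:-→d9:-→d10:-→d11:-→d12:-→d13:-→d14:-→d15:-→d16:-→d17:-→d18:-→d19:-→d20:-→d21:-→d22:-→d23:-→d24:-→d25:-→d26:-→d27:-→d28:H0→d29:-→d30:-→d31:-→d32:H1  best=H1
  + 36.0.0.0/8 (H1) depth=8

== LOOKUPS ==
["H4","H4","H4","H4","no-route","H1","H0","H3","H1"]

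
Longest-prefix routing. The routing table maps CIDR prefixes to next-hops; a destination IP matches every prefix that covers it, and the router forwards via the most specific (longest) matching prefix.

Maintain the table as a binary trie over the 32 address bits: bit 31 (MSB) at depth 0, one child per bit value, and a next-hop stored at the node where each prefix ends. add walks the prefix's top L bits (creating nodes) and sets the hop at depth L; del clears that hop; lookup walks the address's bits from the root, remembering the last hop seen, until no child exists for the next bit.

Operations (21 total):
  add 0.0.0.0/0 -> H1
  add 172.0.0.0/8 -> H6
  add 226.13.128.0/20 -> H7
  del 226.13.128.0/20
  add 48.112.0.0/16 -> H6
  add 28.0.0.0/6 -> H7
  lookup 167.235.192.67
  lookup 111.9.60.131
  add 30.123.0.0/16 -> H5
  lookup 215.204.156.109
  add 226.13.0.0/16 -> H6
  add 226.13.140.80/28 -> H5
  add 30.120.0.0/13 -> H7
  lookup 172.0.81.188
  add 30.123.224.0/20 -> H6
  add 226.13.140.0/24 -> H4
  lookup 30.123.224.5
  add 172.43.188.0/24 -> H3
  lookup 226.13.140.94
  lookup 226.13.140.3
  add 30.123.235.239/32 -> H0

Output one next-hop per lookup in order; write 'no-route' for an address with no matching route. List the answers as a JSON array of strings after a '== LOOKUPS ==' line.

Process each operation:
  add 0.0.0.0/0 -> H1 at depth 0
  add 172.0.0.0/8 -> H6 at depth 8
  add 226.13.128.0/20 -> H7 at depth 20
  - 226.13.128.0/20 clear@20
  add 48.112.0.0/16 -> H6 at depth 16
  add 28.0.0.0/6 -> H7 at depth 6
  lookup 167.235.192.67: bits 1010 walk d0:H1→d1:-→d2:-→d3:-→d4:- -> H1
  lookup 111.9.60.131: bits 0 walk d0:H1→d1:- -> H1
  add 30.123.0.0/16 -> H5 at depth 16
  lookup 215.204.156.109: bits 11 walk d0:H1→d1:-→d2:- -> H1
  add 226.13.0.0/16 -> H6 at depth 16
  add 226.13.140.80/28 -> H5 at depth 28
  add 30.120.0.0/13 -> H7 at depth 13
  lookup 172.0.81.188: bits 10101100 walk d0:H1→d1:-→d2:-→d3:-→d4:-→d5:-→d6:-→d7:-→d8:H6 -> H6
  add 30.123.224.0/20 -> H6 at depth 20
  add 226.13.140.0/24 -> H4 at depth 24
  lookup 30.123.224.5: bits 00011110011110111110 walk d0:H1→d1:-→d2:-→d3:-→d4:-→d5:-→d6:H7→d7:-→d8:-→d9:-→d10:-→d11:-→d12:-→d13:H7→d14:-→d15:-→d16:H5→d17:-→d18:-→d19:-→d20:H6 -> H6
  add 172.43.188.0/24 -> H3 at depth 24
  lookup 226.13.140.94: bits 1110001000001101100011000101 walk d0:H1→d1:-→d2:-→d3:-→d4:-→d5:-→d6:-→d7:-→d8:-→d9:-→d10:-→d11:-→d12:-→d13:-→d14:-→d15:-→d16:H6→d17:-→d18:-→d19:-→d20:-→d21:-→d22:-→d23:-→d24:H4→d25:-→d26:-→d27:-→d28:H5 -> H5
  lookup 226.13.140.3: bits 1110001000001101100011000 walk d0:H1→d1:-→d2:-→d3:-→d4:-→d5:-→d6:-→d7:-→d8:-→d9:-→d10:-→d11:-→d12:-→d13:-→d14:-→d15:-→d16:H6→d17:-→d18:-→d19:-→d20:-→d21:-→d22:-→d23:-→d24:H4→d25:- -> H4
  add 30.123.235.239/32 -> H0 at depth 32

== LOOKUPS ==
["H1","H1","H1","H6","H6","H5","H4"]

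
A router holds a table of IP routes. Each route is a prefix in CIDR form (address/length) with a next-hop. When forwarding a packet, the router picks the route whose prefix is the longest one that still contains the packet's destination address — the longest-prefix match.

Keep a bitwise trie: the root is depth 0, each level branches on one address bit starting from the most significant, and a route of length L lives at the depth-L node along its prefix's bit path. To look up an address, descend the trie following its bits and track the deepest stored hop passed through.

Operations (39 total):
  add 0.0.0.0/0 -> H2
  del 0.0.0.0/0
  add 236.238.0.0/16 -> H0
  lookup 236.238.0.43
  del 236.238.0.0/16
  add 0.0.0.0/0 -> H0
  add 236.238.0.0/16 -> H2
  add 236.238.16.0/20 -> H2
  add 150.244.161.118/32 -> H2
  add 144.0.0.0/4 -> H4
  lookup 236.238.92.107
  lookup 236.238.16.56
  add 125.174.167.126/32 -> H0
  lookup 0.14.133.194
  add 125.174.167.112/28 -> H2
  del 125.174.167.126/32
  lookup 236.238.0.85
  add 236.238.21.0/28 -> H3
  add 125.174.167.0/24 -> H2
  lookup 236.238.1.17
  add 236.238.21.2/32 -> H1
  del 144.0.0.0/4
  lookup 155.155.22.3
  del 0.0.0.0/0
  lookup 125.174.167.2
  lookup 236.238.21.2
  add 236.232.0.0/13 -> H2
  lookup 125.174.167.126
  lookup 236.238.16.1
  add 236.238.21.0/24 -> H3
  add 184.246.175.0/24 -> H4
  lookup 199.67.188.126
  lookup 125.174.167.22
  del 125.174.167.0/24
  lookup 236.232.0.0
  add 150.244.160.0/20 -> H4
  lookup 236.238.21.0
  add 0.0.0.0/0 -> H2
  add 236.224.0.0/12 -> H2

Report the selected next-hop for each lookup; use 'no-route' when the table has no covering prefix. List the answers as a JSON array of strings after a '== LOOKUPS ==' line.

Apply in order:
  add 0.0.0.0/0 -> H2 at depth 0
  del 0.0.0.0/0 (clear depth 0)
  add 236.238.0.0/16 -> H0 at depth 16
  Q 236.238.0.43: descend 1110110011101110 ; hops seen [H0] ; pick H0
  del 236.238.0.0/16 (clear depth 16)
  add 0.0.0.0/0 -> H0 at depth 0
  add 236.238.0.0/16 -> H2 at depth 16
  add 236.238.16.0/20 -> H2 at depth 20
  add 150.244.161.118/32 -> H2 at depth 32
  add 144.0.0.0/4 -> H4 at depth 4
  Q 236.238.92.107: descend 11101100111011100 ; hops seen [H0,H2] ; pick H2
  Q 236.238.16.56: descend 11101100111011100001 ; hops seen [H0,H2,H2] ; pick H2
  add 125.174.167.126/32 -> H0 at depth 32
  Q 0.14.133.194: descend 0 ; hops seen [H0] ; pick H0
  add 125.174.167.112/28 -> H2 at depth 28
  del 125.174.167.126/32 (clear depth 32)
  Q 236.238.0.85: descend 1110110011101110000 ; hops seen [H0,H2] ; pick H2
  add 236.238.21.0/28 -> H3 at depth 28
  add 125.174.167.0/24 -> H2 at depth 24
  Q 236.238.1.17: descend 1110110011101110000 ; hops seen [H0,H2] ; pick H2
  add 236.238.21.2/32 -> H1 at depth 32
  del 144.0.0.0/4 (clear depth 4)
  Q 155.155.22.3: descend 1001 ; hops seen [H0] ; pick H0
  del 0.0.0.0/0 (clear depth 0)
  Q 125.174.167.2: descend 0111110110101110101001110 ; hops seen [H2] ; pick H2
  Q 236.238.21.2: descend 11101100111011100001010100000010 ; hops seen [H2,H2,H3,H1] ; pick H1
  add 236.232.0.0/13 -> H2 at depth 13
  Q 125.174.167.126: descend 01111101101011101010011101111110 ; hops seen [H2,H2] ; pick H2
  Q 236.238.16.1: descend 111011001110111000010 ; hops seen [H2,H2,H2] ; pick H2
  add 236.238.21.0/24 -> H3 at depth 24
  add 184.246.175.0/24 -> H4 at depth 24
  Q 199.67.188.126: descend 11 ; hops seen [∅] ; pick no-route
  Q 125.174.167.22: descend 0111110110101110101001110 ; hops seen [H2] ; pick H2
  del 125.174.167.0/24 (clear depth 24)
  Q 236.232.0.0: descend 1110110011101 ; hops seen [H2] ; pick H2
  add 150.244.160.0/20 -> H4 at depth 20
  Q 236.238.21.0: descend 111011001110111000010101000000 ; hops seen [H2,H2,H2,H3,H3] ; pick H3
  add 0.0.0.0/0 -> H2 at depth 0
  add 236.224.0.0/12 -> H2 at depth 12

== LOOKUPS ==
["H0","H2","H2","H0","H2","H2","H0","H2","H1","H2","H2","no-route","H2","H2","H3"]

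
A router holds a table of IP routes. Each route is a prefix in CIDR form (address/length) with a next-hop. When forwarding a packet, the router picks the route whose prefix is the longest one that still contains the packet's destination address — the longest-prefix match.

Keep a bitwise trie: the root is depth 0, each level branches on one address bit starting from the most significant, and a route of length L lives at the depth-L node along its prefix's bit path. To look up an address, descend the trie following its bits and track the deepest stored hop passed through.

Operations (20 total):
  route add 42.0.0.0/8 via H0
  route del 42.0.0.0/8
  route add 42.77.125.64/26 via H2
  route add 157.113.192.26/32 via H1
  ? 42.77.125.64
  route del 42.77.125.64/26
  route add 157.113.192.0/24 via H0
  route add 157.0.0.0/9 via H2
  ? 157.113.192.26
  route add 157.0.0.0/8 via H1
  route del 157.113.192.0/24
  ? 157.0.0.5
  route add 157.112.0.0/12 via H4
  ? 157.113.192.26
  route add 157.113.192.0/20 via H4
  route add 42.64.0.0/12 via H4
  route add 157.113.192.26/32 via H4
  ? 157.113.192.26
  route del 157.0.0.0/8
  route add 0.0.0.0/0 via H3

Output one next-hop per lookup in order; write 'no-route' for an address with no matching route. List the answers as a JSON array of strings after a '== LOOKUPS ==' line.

Apply in order:
  add 42.0.0.0/8 -> H0 at depth 8
  del 42.0.0.0/8 (clear depth 8)
  add 42.77.125.64/26 -> H2 at depth 26
  add 157.113.192.26/32 -> H1 at depth 32
  Q 42.77.125.64: descend 00101010010011010111110101 ; hops seen [H2] ; pick H2
  del 42.77.125.64/26 (clear depth 26)
  add 157.113.192.0/24 -> H0 at depth 24
  add 157.0.0.0/9 -> H2 at depth 9
  Q 157.113.192.26: descend 10011101011100011100000000011010 ; hops seen [H2,H0,H1] ; pick H1
  add 157.0.0.0/8 -> H1 at depth 8
  del 157.113.192.0/24 (clear depth 24)
  Q 157.0.0.5: descend 100111010 ; hops seen [H1,H2] ; pick H2
  add 157.112.0.0/12 -> H4 at depth 12
  Q 157.113.192.26: descend 10011101011100011100000000011010 ; hops seen [H1,H2,H4,H1] ; pick H1
  add 157.113.192.0/20 -> H4 at depth 20
  add 42.64.0.0/12 -> H4 at depth 12
  add 157.113.192.26/32 -> H4 at depth 32
  Q 157.113.192.26: descend 10011101011100011100000000011010 ; hops seen [H1,H2,H4,H4,H4] ; pick H4
  del 157.0.0.0/8 (clear depth 8)
  add 0.0.0.0/0 -> H3 at depth 0

== LOOKUPS ==
["H2","H1","H2","H1","H4"]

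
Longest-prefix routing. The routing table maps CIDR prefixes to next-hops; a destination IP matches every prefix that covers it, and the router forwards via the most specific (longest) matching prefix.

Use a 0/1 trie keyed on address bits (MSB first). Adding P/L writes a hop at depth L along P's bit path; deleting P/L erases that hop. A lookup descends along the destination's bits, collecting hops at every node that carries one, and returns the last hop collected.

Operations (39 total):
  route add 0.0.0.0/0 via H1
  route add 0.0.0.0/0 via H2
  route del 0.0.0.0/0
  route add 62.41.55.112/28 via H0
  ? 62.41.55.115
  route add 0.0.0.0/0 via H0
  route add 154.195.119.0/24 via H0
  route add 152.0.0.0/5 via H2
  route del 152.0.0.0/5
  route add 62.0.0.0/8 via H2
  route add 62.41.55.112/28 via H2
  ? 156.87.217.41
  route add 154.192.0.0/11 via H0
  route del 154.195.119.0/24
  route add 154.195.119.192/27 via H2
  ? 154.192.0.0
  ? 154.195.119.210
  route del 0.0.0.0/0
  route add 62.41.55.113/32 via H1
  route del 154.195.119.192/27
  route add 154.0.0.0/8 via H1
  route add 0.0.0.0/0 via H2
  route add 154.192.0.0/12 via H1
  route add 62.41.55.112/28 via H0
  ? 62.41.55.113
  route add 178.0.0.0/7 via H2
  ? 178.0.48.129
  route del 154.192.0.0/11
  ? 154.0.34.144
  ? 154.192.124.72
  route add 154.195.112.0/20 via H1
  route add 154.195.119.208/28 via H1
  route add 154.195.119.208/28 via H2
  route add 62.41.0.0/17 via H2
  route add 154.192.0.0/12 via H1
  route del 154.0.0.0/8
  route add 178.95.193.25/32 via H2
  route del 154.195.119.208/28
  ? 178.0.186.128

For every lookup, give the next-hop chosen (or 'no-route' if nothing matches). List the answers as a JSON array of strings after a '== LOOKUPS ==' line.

Process each operation:
  add 0.0.0.0/0 -> H1 at depth 0
  add 0.0.0.0/0 -> H2 at depth 0
  del 0.0.0.0/0 (clear depth 0)
  add 62.41.55.112/28 -> H0 at depth 28
  ? 62.41.55.115  path d0:-→d1:-→d2:-→d3:-→d4:-→d5:-→d6:-→d7:-→d8:-→d9:-→d10:-→d11:-→d12:-→d13:-→d14:-→d15:-→d16:-→d17:-→d18:-→d19:-→d20:-→d21:-→d22:-→d23:-→d24:-→d25:-→d26:-→d27:-→d28:H0  best=H0
  add 0.0.0.0/0 -> H0 at depth 0
  add 154.195.119.0/24 -> H0 at depth 24
  add 152.0.0.0/5 -> H2 at depth 5
  del 152.0.0.0/5 (clear depth 5)
  add 62.0.0.0/8 -> H2 at depth 8
  add 62.41.55.112/28 -> H2 at depth 28
  ? 156.87.217.41  path d0:H0→d1:-→d2:-→d3:-→d4:-→d5:-  best=H0
  add 154.192.0.0/11 -> H0 at depth 11
  del 154.195.119.0/24 (clear depth 24)
  add 154.195.119.192/27 -> H2 at depth 27
  ? 154.192.0.0  path d0:H0→d1:-→d2:-→d3:-→d4:-→d5:-→d6:-→d7:-→d8:-→d9:-→d10:-→d11:H0→d12:-→d13:-→d14:-  best=H0
  ? 154.195.119.210  path d0:H0→d1:-→d2:-→d3:-→d4:-→d5:-→d6:-→d7:-→d8:-→d9:-→d10:-→d11:H0→d12:-→d13:-→d14:-→d15:-→d16:-→d17:-→d18:-→d19:-→d20:-→d21:-→d22:-→d23:-→d24:-→d25:-→d26:-→d27:H2  best=H2
  del 0.0.0.0/0 (clear depth 0)
  add 62.41.55.113/32 -> H1 at depth 32
  del 154.195.119.192/27 (clear depth 27)
  add 154.0.0.0/8 -> H1 at depth 8
  add 0.0.0.0/0 -> H2 at depth 0
  add 154.192.0.0/12 -> H1 at depth 12
  add 62.41.55.112/28 -> H0 at depth 28
  ? 62.41.55.113  path d0:H2→d1:-→d2:-→d3:-→d4:-→d5:-→d6:-→d7:-→d8:H2→d9:-→d10:-→d11:-→d12:-→d13:-→d14:-→d15:-→d16:-→d17:-→d18:-→d19:-→d20:-→d21:-→d22:-→d23:-→d24:-→d25:-→d26:-→d27:-→d28:H0→d29:-→d30:-→d31:-→d32:H1  best=H1
  add 178.0.0.0/7 -> H2 at depth 7
  ? 178.0.48.129  path d0:H2→d1:-→d2:-→d3:-→d4:-→d5:-→d6:-→d7:H2  best=H2
  del 154.192.0.0/11 (clear depth 11)
  ? 154.0.34.144  path d0:H2→d1:-→d2:-→d3:-→d4:-→d5:-→d6:-→d7:-→d8:H1  best=H1
  ? 154.192.124.72  path d0:H2→d1:-→d2:-→d3:-→d4:-→d5:-→d6:-→d7:-→d8:H1→d9:-→d10:-→d11:-→d12:H1→d13:-→d14:-  best=H1
  add 154.195.112.0/20 -> H1 at depth 20
  add 154.195.119.208/28 -> H1 at depth 28
  add 154.195.119.208/28 -> H2 at depth 28
  add 62.41.0.0/17 -> H2 at depth 17
  add 154.192.0.0/12 -> H1 at depth 12
  del 154.0.0.0/8 (clear depth 8)
  add 178.95.193.25/32 -> H2 at depth 32
  del 154.195.119.208/28 (clear depth 28)
  ? 178.0.186.128  path d0:H2→d1:-→d2:-→d3:-→d4:-→d5:-→d6:-→d7:H2→d8:-→d9:-  best=H2

== LOOKUPS ==
["H0","H0","H0","H2","H1","H2","H1","H1","H2"]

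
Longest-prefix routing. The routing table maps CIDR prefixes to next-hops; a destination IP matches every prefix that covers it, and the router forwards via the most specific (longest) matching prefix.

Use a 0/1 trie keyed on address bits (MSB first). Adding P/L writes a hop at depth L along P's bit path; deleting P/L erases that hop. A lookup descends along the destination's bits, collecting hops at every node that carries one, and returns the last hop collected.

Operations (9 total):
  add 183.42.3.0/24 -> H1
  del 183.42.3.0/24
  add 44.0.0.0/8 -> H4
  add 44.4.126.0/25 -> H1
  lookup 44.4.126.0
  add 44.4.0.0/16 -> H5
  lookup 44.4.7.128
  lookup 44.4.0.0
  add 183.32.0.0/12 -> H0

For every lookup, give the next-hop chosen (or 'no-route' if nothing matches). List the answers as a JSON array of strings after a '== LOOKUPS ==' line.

Process each operation:
  add 183.42.3.0/24 -> H1 at depth 24
  - 183.42.3.0/24 clear@24
  add 44.0.0.0/8 -> H4 at depth 8
  add 44.4.126.0/25 -> H1 at depth 25
  ? 44.4.126.0  path d0:-→d1:-→d2:-→d3:-→d4:-→d5:-→d6:-→d7:-→d8:H4→d9:-→d10:-→d11:-→d12:-→d13:-→d14:-→d15:-→d16:-→d17:-→d18:-→d19:-→d20:-→d21:-→d22:-→d23:-→d24:-→d25:H1  best=H1
  add 44.4.0.0/16 -> H5 at depth 16
  ? 44.4.7.128  path d0:-→d1:-→d2:-→d3:-→d4:-→d5:-→d6:-→d7:-→d8:H4→d9:-→d10:-→d11:-→d12:-→d13:-→d14:-→d15:-→d16:H5→d17:-  best=H5
  ? 44.4.0.0  path d0:-→d1:-→d2:-→d3:-→d4:-→d5:-→d6:-→d7:-→d8:H4→d9:-→d10:-→d11:-→d12:-→d13:-→d14:-→d15:-→d16:H5→d17:-  best=H5
  add 183.32.0.0/12 -> H0 at depth 12

== LOOKUPS ==
["H1","H5","H5"]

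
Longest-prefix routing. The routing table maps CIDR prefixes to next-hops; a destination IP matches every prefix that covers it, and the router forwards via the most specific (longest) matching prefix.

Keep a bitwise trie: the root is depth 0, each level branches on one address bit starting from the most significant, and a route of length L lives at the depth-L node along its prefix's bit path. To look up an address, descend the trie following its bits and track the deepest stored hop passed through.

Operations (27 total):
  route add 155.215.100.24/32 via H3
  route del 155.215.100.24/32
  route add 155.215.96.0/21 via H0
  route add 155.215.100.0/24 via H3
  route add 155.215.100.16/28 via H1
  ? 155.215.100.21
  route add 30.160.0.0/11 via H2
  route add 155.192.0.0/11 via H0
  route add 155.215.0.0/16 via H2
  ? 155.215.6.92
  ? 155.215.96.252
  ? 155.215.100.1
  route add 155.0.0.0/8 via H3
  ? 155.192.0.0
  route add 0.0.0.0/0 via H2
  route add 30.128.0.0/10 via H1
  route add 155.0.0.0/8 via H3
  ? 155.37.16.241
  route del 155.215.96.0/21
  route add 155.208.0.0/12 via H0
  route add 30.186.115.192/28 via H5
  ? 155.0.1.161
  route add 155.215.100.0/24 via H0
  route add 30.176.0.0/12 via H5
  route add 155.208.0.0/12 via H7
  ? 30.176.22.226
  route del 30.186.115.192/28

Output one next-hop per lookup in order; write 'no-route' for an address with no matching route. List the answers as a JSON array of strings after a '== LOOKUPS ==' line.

Trace:
  + 155.215.100.24/32 (H3) depth=32
  del 155.215.100.24/32 (clear depth 32)
  + 155.215.96.0/21 (H0) depth=21
  + 155.215.100.0/24 (H3) depth=24
  + 155.215.100.16/28 (H1) depth=28
  lookup 155.215.100.21: bits 1001101111010111011001000001 walk d0:-→d1:-→d2:-→d3:-→d4:-→d5:-→d6:-→d7:-→d8:-→d9:-→d10:-→d11:-→d12:-→d13:-→d14:-→d15:-→d16:-→d17:-→d18:-→d19:-→d20:-→d21:H0→d22:-→d23:-→d24:H3→d25:-→d26:-→d27:-→d28:H1 -> H1
  + 30.160.0.0/11 (H2) depth=11
  + 155.192.0.0/11 (H0) depth=11
  + 155.215.0.0/16 (H2) depth=16
  lookup 155.215.6.92: bits 10011011110101110 walk d0:-→d1:-→d2:-→d3:-→d4:-→d5:-→d6:-→d7:-→d8:-→d9:-→d10:-→d11:H0→d12:-→d13:-→d14:-→d15:-→d16:H2→d17:- -> H2
  lookup 155.215.96.252: bits 100110111101011101100 walk d0:-→d1:-→d2:-→d3:-→d4:-→d5:-→d6:-→d7:-→d8:-→d9:-→d10:-→d11:H0→d12:-→d13:-→d14:-→d15:-→d16:H2→d17:-→d18:-→d19:-→d20:-→d21:H0 -> H0
  lookup 155.215.100.1: bits 100110111101011101100100000 walk d0:-→d1:-→d2:-→d3:-→d4:-→d5:-→d6:-→d7:-→d8:-→d9:-→d10:-→d11:H0→d12:-→d13:-→d14:-→d15:-→d16:H2→d17:-→d18:-→d19:-→d20:-→d21:H0→d22:-→d23:-→d24:H3→d25:-→d26:-→d27:- -> H3
  + 155.0.0.0/8 (H3) depth=8
  lookup 155.192.0.0: bits 10011011110 walk d0:-→d1:-→d2:-→d3:-→d4:-→d5:-→d6:-→d7:-→d8:H3→d9:-→d10:-→d11:H0 -> H0
  + 0.0.0.0/0 (H2) depth=0
  + 30.128.0.0/10 (H1) depth=10
  + 155.0.0.0/8 (H3) depth=8
  lookup 155.37.16.241: bits 10011011 walk d0:H2→d1:-→d2:-→d3:-→d4:-→d5:-→d6:-→d7:-→d8:H3 -> H3
  del 155.215.96.0/21 (clear depth 21)
  + 155.208.0.0/12 (H0) depth=12
  + 30.186.115.192/28 (H5) depth=28
  lookup 155.0.1.161: bits 10011011 walk d0:H2→d1:-→d2:-→d3:-→d4:-→d5:-→d6:-→d7:-→d8:H3 -> H3
  + 155.215.100.0/24 (H0) depth=24
  + 30.176.0.0/12 (H5) depth=12
  + 155.208.0.0/12 (H7) depth=12
  lookup 30.176.22.226: bits 000111101011 walk d0:H2→d1:-→d2:-→d3:-→d4:-→d5:-→d6:-→d7:-→d8:-→d9:-→d10:H1→d11:H2→d12:H5 -> H5
  del 30.186.115.192/28 (clear depth 28)

== LOOKUPS ==
["H1","H2","H0","H3","H0","H3","H3","H5"]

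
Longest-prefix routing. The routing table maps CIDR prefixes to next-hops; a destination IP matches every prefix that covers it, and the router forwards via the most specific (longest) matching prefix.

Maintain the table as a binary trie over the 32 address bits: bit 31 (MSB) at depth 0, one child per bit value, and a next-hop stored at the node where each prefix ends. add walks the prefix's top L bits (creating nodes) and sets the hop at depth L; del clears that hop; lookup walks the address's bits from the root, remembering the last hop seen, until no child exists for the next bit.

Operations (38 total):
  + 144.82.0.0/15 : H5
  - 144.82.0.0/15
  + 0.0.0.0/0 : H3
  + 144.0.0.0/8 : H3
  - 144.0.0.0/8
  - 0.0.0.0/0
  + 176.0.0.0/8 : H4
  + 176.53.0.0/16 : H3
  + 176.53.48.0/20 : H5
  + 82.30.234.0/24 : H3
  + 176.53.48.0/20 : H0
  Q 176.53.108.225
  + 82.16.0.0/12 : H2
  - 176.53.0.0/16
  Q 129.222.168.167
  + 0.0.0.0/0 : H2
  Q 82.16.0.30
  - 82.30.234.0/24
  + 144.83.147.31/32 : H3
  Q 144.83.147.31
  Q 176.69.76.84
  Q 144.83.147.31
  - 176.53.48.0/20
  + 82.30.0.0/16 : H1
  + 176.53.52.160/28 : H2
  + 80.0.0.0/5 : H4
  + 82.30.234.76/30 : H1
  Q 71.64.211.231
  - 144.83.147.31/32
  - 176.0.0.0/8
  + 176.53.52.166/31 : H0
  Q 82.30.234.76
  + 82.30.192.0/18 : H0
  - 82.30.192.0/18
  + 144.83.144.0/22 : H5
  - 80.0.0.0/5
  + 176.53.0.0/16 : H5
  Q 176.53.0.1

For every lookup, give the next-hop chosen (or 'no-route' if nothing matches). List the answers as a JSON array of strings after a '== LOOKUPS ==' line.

Apply in order:
  add 144.82.0.0/15 -> H5 at depth 15
  - 144.82.0.0/15 clear@15
  add 0.0.0.0/0 -> H3 at depth 0
  add 144.0.0.0/8 -> H3 at depth 8
  - 144.0.0.0/8 clear@8
  - 0.0.0.0/0 clear@0
  add 176.0.0.0/8 -> H4 at depth 8
  add 176.53.0.0/16 -> H3 at depth 16
  add 176.53.48.0/20 -> H5 at depth 20
  add 82.30.234.0/24 -> H3 at depth 24
  add 176.53.48.0/20 -> H0 at depth 20
  lookup 176.53.108.225: bits 10110000001101010 walk d0:-→d1:-→d2:-→d3:-→d4:-→d5:-→d6:-→d7:-→d8:H4→d9:-→d10:-→d11:-→d12:-→d13:-→d14:-→d15:-→d16:H3→d17:- -> H3
  add 82.16.0.0/12 -> H2 at depth 12
  - 176.53.0.0/16 clear@16
  lookup 129.222.168.167: bits 100 walk d0:-→d1:-→d2:-→d3:- -> no-route
  add 0.0.0.0/0 -> H2 at depth 0
  lookup 82.16.0.30: bits 010100100001 walk d0:H2→d1:-→d2:-→d3:-→d4:-→d5:-→d6:-→d7:-→d8:-→d9:-→d10:-→d11:-→d12:H2 -> H2
  - 82.30.234.0/24 clear@24
  add 144.83.147.31/32 -> H3 at depth 32
  lookup 144.83.147.31: bits 10010000010100111001001100011111 walk d0:H2→d1:-→d2:-→d3:-→d4:-→d5:-→d6:-→d7:-→d8:-→d9:-→d10:-→d11:-→d12:-→d13:-→d14:-→d15:-→d16:-→d17:-→d18:-→d19:-→d20:-→d21:-→d22:-→d23:-→d24:-→d25:-→d26:-→d27:-→d28:-→d29:-→d30:-→d31:-→d32:H3 -> H3
  lookup 176.69.76.84: bits 101100000 walk d0:H2→d1:-→d2:-→d3:-→d4:-→d5:-→d6:-→d7:-→d8:H4→d9:- -> H4
  lookup 144.83.147.31: bits 10010000010100111001001100011111 walk d0:H2→d1:-→d2:-→d3:-→d4:-→d5:-→d6:-→d7:-→d8:-→d9:-→d10:-→d11:-→d12:-→d13:-→d14:-→d15:-→d16:-→d17:-→d18:-→d19:-→d20:-→d21:-→d22:-→d23:-→d24:-→d25:-→d26:-→d27:-→d28:-→d29:-→d30:-→d31:-→d32:H3 -> H3
  - 176.53.48.0/20 clear@20
  add 82.30.0.0/16 -> H1 at depth 16
  add 176.53.52.160/28 -> H2 at depth 28
  add 80.0.0.0/5 -> H4 at depth 5
  add 82.30.234.76/30 -> H1 at depth 30
  lookup 71.64.211.231: bits 010 walk d0:H2→d1:-→d2:-→d3:- -> H2
  - 144.83.147.31/32 clear@32
  - 176.0.0.0/8 clear@8
  add 176.53.52.166/31 -> H0 at depth 31
  lookup 82.30.234.76: bits 010100100001111011101010010011 walk d0:H2→d1:-→d2:-→d3:-→d4:-→d5:H4→d6:-→d7:-→d8:-→d9:-→d10:-→d11:-→d12:H2→d13:-→d14:-→d15:-→d16:H1→d17:-→d18:-→d19:-→d20:-→d21:-→d22:-→d23:-→d24:-→d25:-→d26:-→d27:-→d28:-→d29:-→d30:H1 -> H1
  add 82.30.192.0/18 -> H0 at depth 18
  - 82.30.192.0/18 clear@18
  add 144.83.144.0/22 -> H5 at depth 22
  - 80.0.0.0/5 clear@5
  add 176.53.0.0/16 -> H5 at depth 16
  lookup 176.53.0.1: bits 101100000011010100 walk d0:H2→d1:-→d2:-→d3:-→d4:-→d5:-→d6:-→d7:-→d8:-→d9:-→d10:-→d11:-→d12:-→d13:-→d14:-→d15:-→d16:H5→d17:-→d18:- -> H5

== LOOKUPS ==
["H3","no-route","H2","H3","H4","H3","H2","H1","H5"]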